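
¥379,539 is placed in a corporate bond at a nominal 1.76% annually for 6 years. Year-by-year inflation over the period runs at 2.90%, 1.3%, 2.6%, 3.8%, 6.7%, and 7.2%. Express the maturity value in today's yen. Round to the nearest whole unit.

¥331,887

Nominal value at maturity: ¥379,539 × (1 + 1.76%)^6 ≈ ¥421,424.
Price-level factor over 6 years: 1.0290 × 1.013 × 1.026 × 1.038 × 1.067 × 1.072 ≈ 1.2697807510.
The maturity value deflated by that factor is the answer in today's purchasing power.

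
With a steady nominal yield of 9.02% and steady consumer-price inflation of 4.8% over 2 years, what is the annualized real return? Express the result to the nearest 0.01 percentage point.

4.03%

With constant rates the annual real return is the same each year: (1+9.02%)/(1+4.8%) − 1 = 0.04027.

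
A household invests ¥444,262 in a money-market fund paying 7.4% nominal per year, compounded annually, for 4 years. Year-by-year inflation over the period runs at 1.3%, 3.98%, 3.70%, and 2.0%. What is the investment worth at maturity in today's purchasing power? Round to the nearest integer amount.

¥530,540

Nominal value at maturity: ¥444,262 × (1 + 7.4%)^4 ≈ ¥591,094.
Price-level factor over 4 years: 1.013 × 1.0398 × 1.0370 × 1.020 ≈ 1.1141359467.
The maturity value deflated by that factor is the answer in today's purchasing power.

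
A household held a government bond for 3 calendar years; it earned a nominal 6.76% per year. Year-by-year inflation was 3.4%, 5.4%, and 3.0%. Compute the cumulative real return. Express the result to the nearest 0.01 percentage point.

8.40%

Cumulative inflation factor: 1.034 × 1.054 × 1.030 ≈ 1.12253.
Nominal growth factor: 1.21682. Real growth factor = 1.21682 / 1.12253 ≈ 1.08400.
Total real return ≈ 8.3995%.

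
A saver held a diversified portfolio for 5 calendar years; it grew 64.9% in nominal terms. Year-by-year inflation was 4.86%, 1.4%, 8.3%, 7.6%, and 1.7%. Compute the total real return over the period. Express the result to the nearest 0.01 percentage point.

30.86%

Cumulative inflation factor: 1.0486 × 1.014 × 1.083 × 1.076 × 1.017 ≈ 1.26011.
Nominal growth factor: 1.64900. Real growth factor = 1.64900 / 1.26011 ≈ 1.30861.
Total real return ≈ 30.8613%.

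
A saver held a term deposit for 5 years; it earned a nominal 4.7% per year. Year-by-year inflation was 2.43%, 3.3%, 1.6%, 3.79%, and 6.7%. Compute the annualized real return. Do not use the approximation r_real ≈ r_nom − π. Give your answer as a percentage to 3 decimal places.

Cumulative inflation factor: 1.0243 × 1.033 × 1.016 × 1.0379 × 1.067 ≈ 1.19053.
Nominal growth factor: 1.25815. Real growth factor = 1.25815 / 1.19053 ≈ 1.05680.
Annualized: 1.05680^(1/5) − 1 ≈ 0.01111.

1.111%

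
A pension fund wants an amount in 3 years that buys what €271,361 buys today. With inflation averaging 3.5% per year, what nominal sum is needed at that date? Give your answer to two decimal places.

€300,862.79

Cumulative price-level factor: (1+3.5%)^3 = 1.108717875.
The nominal amount required is €271,361 scaled up by that factor.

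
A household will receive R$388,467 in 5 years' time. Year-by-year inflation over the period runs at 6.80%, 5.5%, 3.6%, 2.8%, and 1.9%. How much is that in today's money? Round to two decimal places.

R$317,689.87

Price-level factor over 5 years: 1.0680 × 1.055 × 1.036 × 1.028 × 1.019 ≈ 1.2227868691.
Purchasing power today: R$388,467 divided by that factor.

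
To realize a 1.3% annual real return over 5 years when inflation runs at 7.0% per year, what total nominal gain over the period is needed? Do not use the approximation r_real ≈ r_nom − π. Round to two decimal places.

49.61%

Required annual nominal rate: (1+1.3%)(1+7.0%) − 1 = 8.391%.
Cumulative over 5 years: (1 + 0.08391)^5 − 1 ≈ 0.49612.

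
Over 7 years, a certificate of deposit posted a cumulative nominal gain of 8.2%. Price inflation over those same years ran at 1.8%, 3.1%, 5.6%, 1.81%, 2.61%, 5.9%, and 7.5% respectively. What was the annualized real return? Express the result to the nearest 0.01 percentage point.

-2.78%

Cumulative inflation factor: 1.018 × 1.031 × 1.056 × 1.0181 × 1.0261 × 1.059 × 1.075 ≈ 1.31812.
Nominal growth factor: 1.08200. Real growth factor = 1.08200 / 1.31812 ≈ 0.82087.
Annualized: 0.82087^(1/7) − 1 ≈ -0.02781.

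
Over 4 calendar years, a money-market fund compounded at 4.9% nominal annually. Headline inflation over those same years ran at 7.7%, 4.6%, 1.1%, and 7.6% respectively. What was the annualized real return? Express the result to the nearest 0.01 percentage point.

-0.30%

Cumulative inflation factor: 1.077 × 1.046 × 1.011 × 1.076 ≈ 1.22549.
Nominal growth factor: 1.21088. Real growth factor = 1.21088 / 1.22549 ≈ 0.98808.
Annualized: 0.98808^(1/4) − 1 ≈ -0.00299.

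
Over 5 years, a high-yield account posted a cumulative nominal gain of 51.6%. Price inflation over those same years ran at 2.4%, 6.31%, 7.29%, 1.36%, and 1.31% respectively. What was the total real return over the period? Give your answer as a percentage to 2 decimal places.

26.40%

Cumulative inflation factor: 1.024 × 1.0631 × 1.0729 × 1.0136 × 1.0131 ≈ 1.19937.
Nominal growth factor: 1.51600. Real growth factor = 1.51600 / 1.19937 ≈ 1.26400.
Total real return ≈ 26.4000%.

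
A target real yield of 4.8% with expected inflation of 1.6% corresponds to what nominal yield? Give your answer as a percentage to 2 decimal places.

6.48%

By the Fisher equation, 1 + r_nom = (1 + 4.8%)(1 + 1.6%) = 1.048 × 1.016 = 1.064768.
So r_nom = 6.4768%.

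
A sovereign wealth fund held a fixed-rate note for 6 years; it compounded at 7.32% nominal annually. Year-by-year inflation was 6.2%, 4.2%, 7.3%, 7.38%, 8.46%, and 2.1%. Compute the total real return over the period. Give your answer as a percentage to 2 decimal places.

Cumulative inflation factor: 1.062 × 1.042 × 1.073 × 1.0738 × 1.0846 × 1.021 ≈ 1.41192.
Nominal growth factor: 1.52786. Real growth factor = 1.52786 / 1.41192 ≈ 1.08211.
Total real return ≈ 8.2115%.

8.21%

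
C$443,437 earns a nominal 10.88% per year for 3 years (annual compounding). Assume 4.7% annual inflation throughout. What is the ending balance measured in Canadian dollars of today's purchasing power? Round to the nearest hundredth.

C$526,685.71

Nominal value at maturity: C$443,437 × (1 + 10.88%)^3 ≈ C$604,493.42.
Price-level factor over 3 years: (1 + 4.7%)^3 = 1.147730823.
The maturity value deflated by that factor is the answer in today's purchasing power.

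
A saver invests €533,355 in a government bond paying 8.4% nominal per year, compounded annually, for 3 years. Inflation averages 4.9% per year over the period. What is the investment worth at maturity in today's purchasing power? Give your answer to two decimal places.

€588,542.40

Nominal value at maturity: €533,355 × (1 + 8.4%)^3 ≈ €679,366.64.
Price-level factor over 3 years: (1 + 4.9%)^3 = 1.154320649.
The maturity value deflated by that factor is the answer in today's purchasing power.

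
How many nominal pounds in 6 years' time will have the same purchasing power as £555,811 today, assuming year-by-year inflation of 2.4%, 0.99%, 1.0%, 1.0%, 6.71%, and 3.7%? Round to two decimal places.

£648,831.75

Cumulative price-level factor: 1.024 × 1.0099 × 1.010 × 1.010 × 1.0671 × 1.037 ≈ 1.1673603890.
The nominal amount required is £555,811 scaled up by that factor.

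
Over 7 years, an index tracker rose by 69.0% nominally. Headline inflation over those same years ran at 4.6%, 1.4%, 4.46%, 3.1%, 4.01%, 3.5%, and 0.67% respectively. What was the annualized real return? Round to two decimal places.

4.55%

Cumulative inflation factor: 1.046 × 1.014 × 1.0446 × 1.031 × 1.0401 × 1.035 × 1.0067 ≈ 1.23792.
Nominal growth factor: 1.69000. Real growth factor = 1.69000 / 1.23792 ≈ 1.36519.
Annualized: 1.36519^(1/7) − 1 ≈ 0.04547.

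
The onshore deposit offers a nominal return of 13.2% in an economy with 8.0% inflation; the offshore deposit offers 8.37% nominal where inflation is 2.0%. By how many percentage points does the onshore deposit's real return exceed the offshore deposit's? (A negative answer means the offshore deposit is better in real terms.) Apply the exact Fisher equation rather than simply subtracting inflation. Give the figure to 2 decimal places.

-1.43

The onshore deposit real return: 1.132/1.080 − 1 = 4.815%.
The offshore deposit real return: 1.0837/1.020 − 1 = 6.245%.
Difference: 4.815 − 6.245 = -1.430 pp.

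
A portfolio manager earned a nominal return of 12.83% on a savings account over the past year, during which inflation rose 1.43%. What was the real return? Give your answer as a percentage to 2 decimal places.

Real return via the Fisher equation: (1 + 12.83%)/(1 + 1.43%) − 1 = 1.1283/1.0143 − 1 ≈ 0.11239.

11.24%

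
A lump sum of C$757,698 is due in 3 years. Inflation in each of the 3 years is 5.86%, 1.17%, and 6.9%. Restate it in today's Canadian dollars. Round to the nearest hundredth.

Price-level factor over 3 years: 1.0586 × 1.0117 × 1.069 ≈ 1.1448836278.
Purchasing power today: C$757,698 divided by that factor.

C$661,812.24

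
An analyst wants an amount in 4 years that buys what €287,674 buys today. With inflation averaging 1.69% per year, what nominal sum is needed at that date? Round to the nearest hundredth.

Cumulative price-level factor: (1+1.69%)^4 ≈ 1.0693330488.
The nominal amount required is €287,674 scaled up by that factor.

€307,619.32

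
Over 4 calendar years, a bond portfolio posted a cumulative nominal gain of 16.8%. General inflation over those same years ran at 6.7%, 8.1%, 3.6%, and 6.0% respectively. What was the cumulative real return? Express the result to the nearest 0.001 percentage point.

Cumulative inflation factor: 1.067 × 1.081 × 1.036 × 1.060 ≈ 1.26665.
Nominal growth factor: 1.16800. Real growth factor = 1.16800 / 1.26665 ≈ 0.92212.
Total real return ≈ -7.7881%.

-7.788%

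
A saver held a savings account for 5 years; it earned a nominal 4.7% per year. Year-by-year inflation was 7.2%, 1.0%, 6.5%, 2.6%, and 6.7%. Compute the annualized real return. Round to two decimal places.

-0.07%

Cumulative inflation factor: 1.072 × 1.010 × 1.065 × 1.026 × 1.067 ≈ 1.26234.
Nominal growth factor: 1.25815. Real growth factor = 1.25815 / 1.26234 ≈ 0.99668.
Annualized: 0.99668^(1/5) − 1 ≈ -0.00066.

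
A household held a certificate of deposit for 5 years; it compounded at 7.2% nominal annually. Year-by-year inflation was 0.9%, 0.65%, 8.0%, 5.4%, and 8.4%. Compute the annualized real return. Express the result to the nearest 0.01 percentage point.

Cumulative inflation factor: 1.009 × 1.0065 × 1.080 × 1.054 × 1.084 ≈ 1.25314.
Nominal growth factor: 1.41571. Real growth factor = 1.41571 / 1.25314 ≈ 1.12973.
Annualized: 1.12973^(1/5) − 1 ≈ 0.02470.

2.47%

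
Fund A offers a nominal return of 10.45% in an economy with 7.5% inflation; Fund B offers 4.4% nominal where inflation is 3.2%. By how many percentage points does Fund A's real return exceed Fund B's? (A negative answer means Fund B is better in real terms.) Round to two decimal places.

Fund A real return: 1.1045/1.075 − 1 = 2.744%.
Fund B real return: 1.044/1.032 − 1 = 1.163%.
Difference: 2.744 − 1.163 = 1.581 pp.

1.58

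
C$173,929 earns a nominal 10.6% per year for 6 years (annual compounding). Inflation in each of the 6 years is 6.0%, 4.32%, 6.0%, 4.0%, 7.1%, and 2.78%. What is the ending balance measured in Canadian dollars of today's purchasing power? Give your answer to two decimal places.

C$237,242.25

Nominal value at maturity: C$173,929 × (1 + 10.6%)^6 ≈ C$318,348.47.
Price-level factor over 6 years: 1.060 × 1.0432 × 1.060 × 1.040 × 1.071 × 1.0278 ≈ 1.3418708925.
The maturity value deflated by that factor is the answer in today's purchasing power.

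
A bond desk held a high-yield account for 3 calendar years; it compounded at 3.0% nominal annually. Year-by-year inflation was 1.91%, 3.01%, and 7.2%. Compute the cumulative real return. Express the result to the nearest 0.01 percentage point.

Cumulative inflation factor: 1.0191 × 1.0301 × 1.072 ≈ 1.12536.
Nominal growth factor: 1.09273. Real growth factor = 1.09273 / 1.12536 ≈ 0.97100.
Total real return ≈ -2.8997%.

-2.90%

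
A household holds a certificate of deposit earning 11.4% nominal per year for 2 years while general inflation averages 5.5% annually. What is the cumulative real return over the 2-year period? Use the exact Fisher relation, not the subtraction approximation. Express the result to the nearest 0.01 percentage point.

11.50%

The annual real rate is (1+11.4%)/(1+5.5%) − 1 = 5.5924%.
Compounded over 2 years: (1 + 0.055924)^2 − 1 ≈ 0.11498.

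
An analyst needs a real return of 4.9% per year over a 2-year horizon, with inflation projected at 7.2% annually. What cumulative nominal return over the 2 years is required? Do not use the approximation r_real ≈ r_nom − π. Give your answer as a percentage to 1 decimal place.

Required annual nominal rate: (1+4.9%)(1+7.2%) − 1 = 12.4528%.
Cumulative over 2 years: (1 + 0.124528)^2 − 1 ≈ 0.26456.

26.5%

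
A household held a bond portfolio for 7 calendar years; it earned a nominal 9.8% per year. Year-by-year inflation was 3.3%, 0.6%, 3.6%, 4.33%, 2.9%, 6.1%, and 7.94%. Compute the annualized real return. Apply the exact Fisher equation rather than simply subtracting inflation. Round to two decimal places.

Cumulative inflation factor: 1.033 × 1.006 × 1.036 × 1.0433 × 1.029 × 1.061 × 1.0794 ≈ 1.32367.
Nominal growth factor: 1.92405. Real growth factor = 1.92405 / 1.32367 ≈ 1.45357.
Annualized: 1.45357^(1/7) − 1 ≈ 0.05489.

5.49%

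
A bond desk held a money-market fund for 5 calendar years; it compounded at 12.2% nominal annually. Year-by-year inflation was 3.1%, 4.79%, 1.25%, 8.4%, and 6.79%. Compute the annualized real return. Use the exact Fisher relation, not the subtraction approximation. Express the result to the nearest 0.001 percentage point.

Cumulative inflation factor: 1.031 × 1.0479 × 1.0125 × 1.084 × 1.0679 ≈ 1.26629.
Nominal growth factor: 1.77813. Real growth factor = 1.77813 / 1.26629 ≈ 1.40421.
Annualized: 1.40421^(1/5) − 1 ≈ 0.07025.

7.025%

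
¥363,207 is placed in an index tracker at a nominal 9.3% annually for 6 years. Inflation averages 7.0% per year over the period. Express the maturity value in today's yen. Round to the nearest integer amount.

¥412,641

Nominal value at maturity: ¥363,207 × (1 + 9.3%)^6 ≈ ¥619,263.
Price-level factor over 6 years: (1 + 7.0%)^6 ≈ 1.5007303518.
The maturity value deflated by that factor is the answer in today's purchasing power.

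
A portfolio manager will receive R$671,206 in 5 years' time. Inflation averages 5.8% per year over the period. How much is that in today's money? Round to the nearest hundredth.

Price-level factor over 5 years: (1 + 5.8%)^5 ≈ 1.3256483588.
Purchasing power today: R$671,206 divided by that factor.

R$506,322.81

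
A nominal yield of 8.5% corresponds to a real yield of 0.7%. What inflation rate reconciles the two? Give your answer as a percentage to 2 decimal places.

From (1+r_nom) = (1+r_real)(1+π), we get 1+π = (1 + 8.5%)/(1 + 0.7%) = 1.085/1.007 ≈ 1.07746.
So π ≈ 7.7458%.

7.75%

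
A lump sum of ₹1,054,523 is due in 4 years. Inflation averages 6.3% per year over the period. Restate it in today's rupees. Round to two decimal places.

₹825,891.50

Price-level factor over 4 years: (1 + 6.3%)^4 ≈ 1.2768299410.
Purchasing power today: ₹1,054,523 divided by that factor.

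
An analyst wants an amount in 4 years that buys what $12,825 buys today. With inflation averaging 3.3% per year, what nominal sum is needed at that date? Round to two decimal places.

Cumulative price-level factor: (1+3.3%)^4 ≈ 1.1386789339.
The nominal amount required is $12,825 scaled up by that factor.

$14,603.56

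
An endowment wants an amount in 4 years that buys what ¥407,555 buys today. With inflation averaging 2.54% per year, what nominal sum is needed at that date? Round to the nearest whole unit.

Cumulative price-level factor: (1+2.54%)^4 ≈ 1.1055369245.
The nominal amount required is ¥407,555 scaled up by that factor.

¥450,567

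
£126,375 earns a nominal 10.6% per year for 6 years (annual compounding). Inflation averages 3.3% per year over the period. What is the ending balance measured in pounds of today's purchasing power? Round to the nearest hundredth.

Nominal value at maturity: £126,375 × (1 + 10.6%)^6 ≈ £231,308.68.
Price-level factor over 6 years: (1 + 3.3%)^6 ≈ 1.2150717649.
Dividing the nominal maturity value by the price-level factor gives the value in today's money.

£190,366.27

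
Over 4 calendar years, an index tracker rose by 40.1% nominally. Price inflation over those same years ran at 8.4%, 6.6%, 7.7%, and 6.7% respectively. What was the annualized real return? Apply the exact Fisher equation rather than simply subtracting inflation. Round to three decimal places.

1.349%

Cumulative inflation factor: 1.084 × 1.066 × 1.077 × 1.067 ≈ 1.32790.
Nominal growth factor: 1.40100. Real growth factor = 1.40100 / 1.32790 ≈ 1.05505.
Annualized: 1.05505^(1/4) − 1 ≈ 0.01349.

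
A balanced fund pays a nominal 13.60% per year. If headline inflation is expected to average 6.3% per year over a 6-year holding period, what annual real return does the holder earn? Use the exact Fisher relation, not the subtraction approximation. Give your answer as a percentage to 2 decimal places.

With constant rates the annual real return is the same each year: (1+13.60%)/(1+6.3%) − 1 = 0.06867.

6.87%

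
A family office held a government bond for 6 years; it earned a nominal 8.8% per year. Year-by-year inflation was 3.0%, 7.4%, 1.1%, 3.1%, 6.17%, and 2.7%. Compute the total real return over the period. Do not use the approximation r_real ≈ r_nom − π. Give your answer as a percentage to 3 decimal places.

Cumulative inflation factor: 1.030 × 1.074 × 1.011 × 1.031 × 1.0617 × 1.027 ≈ 1.25726.
Nominal growth factor: 1.65872. Real growth factor = 1.65872 / 1.25726 ≈ 1.31932.
Total real return ≈ 31.9319%.

31.932%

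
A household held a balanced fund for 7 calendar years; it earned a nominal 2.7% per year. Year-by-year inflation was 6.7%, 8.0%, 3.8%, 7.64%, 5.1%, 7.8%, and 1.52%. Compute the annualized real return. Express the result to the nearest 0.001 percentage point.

Cumulative inflation factor: 1.067 × 1.080 × 1.038 × 1.0764 × 1.051 × 1.078 × 1.0152 ≈ 1.48092.
Nominal growth factor: 1.20502. Real growth factor = 1.20502 / 1.48092 ≈ 0.81369.
Annualized: 0.81369^(1/7) − 1 ≈ -0.02902.

-2.902%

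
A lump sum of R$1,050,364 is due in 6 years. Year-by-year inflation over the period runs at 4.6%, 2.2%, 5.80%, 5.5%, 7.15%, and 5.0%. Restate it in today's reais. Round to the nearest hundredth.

Price-level factor over 6 years: 1.046 × 1.022 × 1.0580 × 1.055 × 1.0715 × 1.050 ≈ 1.3424625589.
Purchasing power today: R$1,050,364 divided by that factor.

R$782,415.86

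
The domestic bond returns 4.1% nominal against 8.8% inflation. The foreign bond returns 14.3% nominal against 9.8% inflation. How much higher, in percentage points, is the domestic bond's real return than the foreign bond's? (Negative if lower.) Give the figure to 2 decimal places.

The domestic bond real return: 1.041/1.088 − 1 = -4.320%.
The foreign bond real return: 1.143/1.098 − 1 = 4.098%.
Difference: -4.320 − 4.098 = -8.418 pp.

-8.42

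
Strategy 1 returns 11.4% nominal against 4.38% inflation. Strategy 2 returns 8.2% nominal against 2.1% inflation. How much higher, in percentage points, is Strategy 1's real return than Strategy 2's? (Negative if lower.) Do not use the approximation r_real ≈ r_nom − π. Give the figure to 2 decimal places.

0.75

Strategy 1 real return: 1.114/1.0438 − 1 = 6.725%.
Strategy 2 real return: 1.082/1.021 − 1 = 5.975%.
Difference: 6.725 − 5.975 = 0.750 pp.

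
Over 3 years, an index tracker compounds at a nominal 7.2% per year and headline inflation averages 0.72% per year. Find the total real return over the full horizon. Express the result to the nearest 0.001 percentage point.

The annual real rate is (1+7.2%)/(1+0.72%) − 1 = 6.4337%.
Compounded over 3 years: (1 + 0.064337)^3 − 1 ≈ 0.20569.

20.569%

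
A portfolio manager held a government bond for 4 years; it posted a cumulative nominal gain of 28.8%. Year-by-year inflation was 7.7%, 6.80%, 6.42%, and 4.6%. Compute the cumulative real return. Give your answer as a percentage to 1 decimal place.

0.6%

Cumulative inflation factor: 1.077 × 1.0680 × 1.0642 × 1.046 ≈ 1.28039.
Nominal growth factor: 1.28800. Real growth factor = 1.28800 / 1.28039 ≈ 1.00594.
Total real return ≈ 0.5944%.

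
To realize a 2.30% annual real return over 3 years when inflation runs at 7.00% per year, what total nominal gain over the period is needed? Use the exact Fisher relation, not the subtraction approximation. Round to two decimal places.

Required annual nominal rate: (1+2.30%)(1+7.00%) − 1 = 9.461%.
Cumulative over 3 years: (1 + 0.09461)^3 − 1 ≈ 0.31153.

31.15%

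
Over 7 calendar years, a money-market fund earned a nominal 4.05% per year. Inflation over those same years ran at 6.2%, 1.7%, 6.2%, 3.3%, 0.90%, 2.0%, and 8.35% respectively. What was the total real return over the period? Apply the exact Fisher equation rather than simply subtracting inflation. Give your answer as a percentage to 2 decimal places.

-0.07%

Cumulative inflation factor: 1.062 × 1.017 × 1.062 × 1.033 × 1.0090 × 1.020 × 1.0835 ≈ 1.32127.
Nominal growth factor: 1.32037. Real growth factor = 1.32037 / 1.32127 ≈ 0.99932.
Total real return ≈ -0.0681%.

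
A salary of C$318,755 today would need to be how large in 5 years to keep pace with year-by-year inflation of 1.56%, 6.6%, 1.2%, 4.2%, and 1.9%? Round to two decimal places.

Cumulative price-level factor: 1.0156 × 1.066 × 1.012 × 1.042 × 1.019 ≈ 1.1633283513.
Multiplying C$318,755 by the price-level factor gives the future nominal sum.

C$370,816.73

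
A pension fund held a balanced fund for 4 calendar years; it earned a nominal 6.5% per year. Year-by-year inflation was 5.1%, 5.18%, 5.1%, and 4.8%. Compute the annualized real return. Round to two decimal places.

1.39%

Cumulative inflation factor: 1.051 × 1.0518 × 1.051 × 1.048 ≈ 1.21759.
Nominal growth factor: 1.28647. Real growth factor = 1.28647 / 1.21759 ≈ 1.05657.
Annualized: 1.05657^(1/4) − 1 ≈ 0.01385.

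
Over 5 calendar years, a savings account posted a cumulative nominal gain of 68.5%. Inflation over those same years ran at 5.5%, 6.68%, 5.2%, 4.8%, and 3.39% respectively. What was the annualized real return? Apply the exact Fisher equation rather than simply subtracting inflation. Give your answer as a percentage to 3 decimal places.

Cumulative inflation factor: 1.055 × 1.0668 × 1.052 × 1.048 × 1.0339 ≈ 1.28289.
Nominal growth factor: 1.68500. Real growth factor = 1.68500 / 1.28289 ≈ 1.31344.
Annualized: 1.31344^(1/5) − 1 ≈ 0.05604.

5.604%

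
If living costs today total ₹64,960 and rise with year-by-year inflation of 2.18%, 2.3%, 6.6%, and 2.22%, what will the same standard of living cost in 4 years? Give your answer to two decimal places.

₹73,991.30

Cumulative price-level factor: 1.0218 × 1.023 × 1.066 × 1.0222 ≈ 1.1390285591.
The nominal amount required is ₹64,960 scaled up by that factor.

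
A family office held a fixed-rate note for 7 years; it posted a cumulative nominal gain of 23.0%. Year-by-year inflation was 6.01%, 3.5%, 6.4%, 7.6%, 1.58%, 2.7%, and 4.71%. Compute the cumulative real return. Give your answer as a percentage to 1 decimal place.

Cumulative inflation factor: 1.0601 × 1.035 × 1.064 × 1.076 × 1.0158 × 1.027 × 1.0471 ≈ 1.37217.
Nominal growth factor: 1.23000. Real growth factor = 1.23000 / 1.37217 ≈ 0.89639.
Total real return ≈ -10.3610%.

-10.4%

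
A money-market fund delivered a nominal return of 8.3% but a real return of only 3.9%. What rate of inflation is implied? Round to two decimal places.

From (1+r_nom) = (1+r_real)(1+π), we get 1+π = (1 + 8.3%)/(1 + 3.9%) = 1.083/1.039 ≈ 1.04235.
So π ≈ 4.2348%.

4.23%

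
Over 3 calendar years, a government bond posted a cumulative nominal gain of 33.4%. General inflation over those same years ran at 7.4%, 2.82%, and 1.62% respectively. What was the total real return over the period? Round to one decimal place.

Cumulative inflation factor: 1.074 × 1.0282 × 1.0162 ≈ 1.12218.
Nominal growth factor: 1.33400. Real growth factor = 1.33400 / 1.12218 ≈ 1.18876.
Total real return ≈ 18.8762%.

18.9%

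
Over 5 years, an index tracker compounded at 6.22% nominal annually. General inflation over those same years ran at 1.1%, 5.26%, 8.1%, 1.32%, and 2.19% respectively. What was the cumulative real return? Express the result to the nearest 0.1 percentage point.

Cumulative inflation factor: 1.011 × 1.0526 × 1.081 × 1.0132 × 1.0219 ≈ 1.19109.
Nominal growth factor: 1.35217. Real growth factor = 1.35217 / 1.19109 ≈ 1.13524.
Total real return ≈ 13.5240%.

13.5%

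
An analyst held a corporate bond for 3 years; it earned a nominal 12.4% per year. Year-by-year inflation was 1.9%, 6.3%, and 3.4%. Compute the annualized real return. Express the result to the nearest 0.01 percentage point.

8.23%

Cumulative inflation factor: 1.019 × 1.063 × 1.034 ≈ 1.12003.
Nominal growth factor: 1.42003. Real growth factor = 1.42003 / 1.12003 ≈ 1.26786.
Annualized: 1.26786^(1/3) − 1 ≈ 0.08232.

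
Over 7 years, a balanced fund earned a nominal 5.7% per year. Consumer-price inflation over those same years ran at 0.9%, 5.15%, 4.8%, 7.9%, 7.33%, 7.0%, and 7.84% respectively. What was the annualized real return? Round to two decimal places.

-0.11%

Cumulative inflation factor: 1.009 × 1.0515 × 1.048 × 1.079 × 1.0733 × 1.070 × 1.0784 ≈ 1.48583.
Nominal growth factor: 1.47409. Real growth factor = 1.47409 / 1.48583 ≈ 0.99210.
Annualized: 0.99210^(1/7) − 1 ≈ -0.00113.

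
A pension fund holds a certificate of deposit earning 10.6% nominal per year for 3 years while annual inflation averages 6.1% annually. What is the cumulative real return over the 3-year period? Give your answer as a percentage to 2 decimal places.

The annual real rate is (1+10.6%)/(1+6.1%) − 1 = 4.2413%.
Compounded over 3 years: (1 + 0.042413)^3 − 1 ≈ 0.13271.

13.27%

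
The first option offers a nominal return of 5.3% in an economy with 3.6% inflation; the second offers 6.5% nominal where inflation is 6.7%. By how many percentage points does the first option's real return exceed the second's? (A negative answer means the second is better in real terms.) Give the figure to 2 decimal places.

1.83

The first option real return: 1.053/1.036 − 1 = 1.641%.
The second real return: 1.065/1.067 − 1 = -0.187%.
Difference: 1.641 − (-0.187) = 1.828 pp.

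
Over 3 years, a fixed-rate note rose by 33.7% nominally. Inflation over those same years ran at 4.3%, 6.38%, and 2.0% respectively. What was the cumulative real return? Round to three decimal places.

Cumulative inflation factor: 1.043 × 1.0638 × 1.020 ≈ 1.13173.
Nominal growth factor: 1.33700. Real growth factor = 1.33700 / 1.13173 ≈ 1.18137.
Total real return ≈ 18.1373%.

18.137%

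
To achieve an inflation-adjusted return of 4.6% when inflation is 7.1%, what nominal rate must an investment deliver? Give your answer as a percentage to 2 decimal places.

By the Fisher equation, 1 + r_nom = (1 + 4.6%)(1 + 7.1%) = 1.046 × 1.071 = 1.120266.
So r_nom = 12.0266%.

12.03%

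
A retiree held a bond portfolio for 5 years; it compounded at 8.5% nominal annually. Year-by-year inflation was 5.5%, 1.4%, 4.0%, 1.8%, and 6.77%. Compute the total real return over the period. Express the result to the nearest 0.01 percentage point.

24.34%

Cumulative inflation factor: 1.055 × 1.014 × 1.040 × 1.018 × 1.0677 ≈ 1.20926.
Nominal growth factor: 1.50366. Real growth factor = 1.50366 / 1.20926 ≈ 1.24345.
Total real return ≈ 24.3449%.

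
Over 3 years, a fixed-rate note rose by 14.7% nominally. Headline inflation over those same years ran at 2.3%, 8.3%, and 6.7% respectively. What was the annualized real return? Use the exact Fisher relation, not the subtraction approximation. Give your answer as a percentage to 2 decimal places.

Cumulative inflation factor: 1.023 × 1.083 × 1.067 ≈ 1.18214.
Nominal growth factor: 1.14700. Real growth factor = 1.14700 / 1.18214 ≈ 0.97028.
Annualized: 0.97028^(1/3) − 1 ≈ -0.01001.

-1.00%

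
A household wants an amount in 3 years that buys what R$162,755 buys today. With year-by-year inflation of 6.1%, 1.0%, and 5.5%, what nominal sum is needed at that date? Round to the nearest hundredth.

R$184,002.43

Cumulative price-level factor: 1.061 × 1.010 × 1.055 = 1.13054855.
The nominal amount required is R$162,755 scaled up by that factor.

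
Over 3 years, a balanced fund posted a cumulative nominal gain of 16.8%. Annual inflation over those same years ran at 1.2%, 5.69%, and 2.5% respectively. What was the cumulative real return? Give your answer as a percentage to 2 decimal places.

Cumulative inflation factor: 1.012 × 1.0569 × 1.025 ≈ 1.09632.
Nominal growth factor: 1.16800. Real growth factor = 1.16800 / 1.09632 ≈ 1.06538.
Total real return ≈ 6.5380%.

6.54%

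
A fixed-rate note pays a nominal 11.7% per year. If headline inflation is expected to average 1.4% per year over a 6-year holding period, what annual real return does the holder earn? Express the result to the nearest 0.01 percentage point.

10.16%

With constant rates the annual real return is the same each year: (1+11.7%)/(1+1.4%) − 1 = 0.10158.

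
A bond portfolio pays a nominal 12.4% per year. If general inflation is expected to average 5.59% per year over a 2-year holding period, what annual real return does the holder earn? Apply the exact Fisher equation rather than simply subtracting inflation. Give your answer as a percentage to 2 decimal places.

With constant rates the annual real return is the same each year: (1+12.4%)/(1+5.59%) − 1 = 0.06449.

6.45%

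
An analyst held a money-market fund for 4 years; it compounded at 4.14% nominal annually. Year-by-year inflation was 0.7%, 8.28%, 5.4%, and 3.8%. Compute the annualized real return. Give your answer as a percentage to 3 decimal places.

-0.353%

Cumulative inflation factor: 1.007 × 1.0828 × 1.054 × 1.038 ≈ 1.19293.
Nominal growth factor: 1.17617. Real growth factor = 1.17617 / 1.19293 ≈ 0.98595.
Annualized: 0.98595^(1/4) − 1 ≈ -0.00353.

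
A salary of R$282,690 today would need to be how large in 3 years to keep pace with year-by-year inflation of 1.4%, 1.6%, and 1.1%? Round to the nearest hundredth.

Cumulative price-level factor: 1.014 × 1.016 × 1.011 = 1.041556464.
The nominal amount required is R$282,690 scaled up by that factor.

R$294,437.60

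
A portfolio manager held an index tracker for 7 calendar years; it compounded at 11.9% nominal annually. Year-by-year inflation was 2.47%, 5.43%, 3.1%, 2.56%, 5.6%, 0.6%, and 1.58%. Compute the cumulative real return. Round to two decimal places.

Cumulative inflation factor: 1.0247 × 1.0543 × 1.031 × 1.0256 × 1.056 × 1.006 × 1.0158 ≈ 1.23273.
Nominal growth factor: 2.19690. Real growth factor = 2.19690 / 1.23273 ≈ 1.78214.
Total real return ≈ 78.2144%.

78.21%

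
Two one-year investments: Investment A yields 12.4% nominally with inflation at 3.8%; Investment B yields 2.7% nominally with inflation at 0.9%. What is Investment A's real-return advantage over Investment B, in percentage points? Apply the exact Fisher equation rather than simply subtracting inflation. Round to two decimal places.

Investment A real return: 1.124/1.038 − 1 = 8.285%.
Investment B real return: 1.027/1.009 − 1 = 1.784%.
Difference: 8.285 − 1.784 = 6.501 pp.

6.50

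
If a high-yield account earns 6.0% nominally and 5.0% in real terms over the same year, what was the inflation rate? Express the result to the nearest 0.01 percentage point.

0.95%

From (1+r_nom) = (1+r_real)(1+π), we get 1+π = (1 + 6.0%)/(1 + 5.0%) = 1.060/1.050 ≈ 1.00952.
So π ≈ 0.9524%.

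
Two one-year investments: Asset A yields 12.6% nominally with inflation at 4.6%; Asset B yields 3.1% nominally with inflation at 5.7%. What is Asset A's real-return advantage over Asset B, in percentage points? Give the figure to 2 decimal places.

Asset A real return: 1.126/1.046 − 1 = 7.648%.
Asset B real return: 1.031/1.057 − 1 = -2.460%.
Difference: 7.648 − (-2.460) = 10.108 pp.

10.11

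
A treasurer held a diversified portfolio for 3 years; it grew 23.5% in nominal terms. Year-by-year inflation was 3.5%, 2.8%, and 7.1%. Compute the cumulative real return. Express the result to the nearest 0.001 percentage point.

Cumulative inflation factor: 1.035 × 1.028 × 1.071 ≈ 1.13952.
Nominal growth factor: 1.23500. Real growth factor = 1.23500 / 1.13952 ≈ 1.08379.
Total real return ≈ 8.3787%.

8.379%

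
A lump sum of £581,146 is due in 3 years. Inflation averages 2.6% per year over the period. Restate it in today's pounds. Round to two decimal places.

£538,075.44

Price-level factor over 3 years: (1 + 2.6%)^3 = 1.080045576.
Purchasing power today: £581,146 divided by that factor.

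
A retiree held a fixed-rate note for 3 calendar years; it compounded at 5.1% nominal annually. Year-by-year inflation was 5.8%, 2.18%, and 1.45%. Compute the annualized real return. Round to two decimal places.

1.91%

Cumulative inflation factor: 1.058 × 1.0218 × 1.0145 ≈ 1.09674.
Nominal growth factor: 1.16094. Real growth factor = 1.16094 / 1.09674 ≈ 1.05853.
Annualized: 1.05853^(1/3) − 1 ≈ 0.01914.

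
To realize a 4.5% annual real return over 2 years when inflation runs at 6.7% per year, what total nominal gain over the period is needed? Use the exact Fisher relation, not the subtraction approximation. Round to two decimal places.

24.33%

Required annual nominal rate: (1+4.5%)(1+6.7%) − 1 = 11.5015%.
Cumulative over 2 years: (1 + 0.115015)^2 − 1 ≈ 0.24326.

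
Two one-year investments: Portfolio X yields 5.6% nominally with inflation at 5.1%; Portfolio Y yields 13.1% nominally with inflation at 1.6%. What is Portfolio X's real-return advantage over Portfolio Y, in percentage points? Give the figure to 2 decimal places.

Portfolio X real return: 1.056/1.051 − 1 = 0.476%.
Portfolio Y real return: 1.131/1.016 − 1 = 11.319%.
Difference: 0.476 − 11.319 = -10.843 pp.

-10.84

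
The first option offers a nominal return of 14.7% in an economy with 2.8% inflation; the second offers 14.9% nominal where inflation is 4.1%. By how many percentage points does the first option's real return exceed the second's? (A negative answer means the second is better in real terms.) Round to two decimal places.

The first option real return: 1.147/1.028 − 1 = 11.576%.
The second real return: 1.149/1.041 − 1 = 10.375%.
Difference: 11.576 − 10.375 = 1.201 pp.

1.20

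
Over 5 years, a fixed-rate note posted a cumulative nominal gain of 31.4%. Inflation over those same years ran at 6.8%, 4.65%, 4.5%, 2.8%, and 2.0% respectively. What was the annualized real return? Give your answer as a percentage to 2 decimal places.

Cumulative inflation factor: 1.068 × 1.0465 × 1.045 × 1.028 × 1.020 ≈ 1.22467.
Nominal growth factor: 1.31400. Real growth factor = 1.31400 / 1.22467 ≈ 1.07294.
Annualized: 1.07294^(1/5) − 1 ≈ 0.01418.

1.42%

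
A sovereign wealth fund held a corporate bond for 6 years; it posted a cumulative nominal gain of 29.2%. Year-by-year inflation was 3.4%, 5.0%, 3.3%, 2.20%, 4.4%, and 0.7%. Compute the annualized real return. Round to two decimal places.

Cumulative inflation factor: 1.034 × 1.050 × 1.033 × 1.0220 × 1.044 × 1.007 ≈ 1.20501.
Nominal growth factor: 1.29200. Real growth factor = 1.29200 / 1.20501 ≈ 1.07219.
Annualized: 1.07219^(1/6) − 1 ≈ 0.01168.

1.17%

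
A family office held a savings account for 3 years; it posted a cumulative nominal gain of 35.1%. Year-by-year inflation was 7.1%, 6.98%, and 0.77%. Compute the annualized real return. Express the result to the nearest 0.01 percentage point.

Cumulative inflation factor: 1.071 × 1.0698 × 1.0077 ≈ 1.15458.
Nominal growth factor: 1.35100. Real growth factor = 1.35100 / 1.15458 ≈ 1.17012.
Annualized: 1.17012^(1/3) − 1 ≈ 0.05377.

5.38%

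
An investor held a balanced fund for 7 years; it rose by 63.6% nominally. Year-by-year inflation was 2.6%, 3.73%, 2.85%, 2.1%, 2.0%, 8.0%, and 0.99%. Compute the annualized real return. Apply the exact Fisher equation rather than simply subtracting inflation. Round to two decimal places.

4.00%

Cumulative inflation factor: 1.026 × 1.0373 × 1.0285 × 1.021 × 1.020 × 1.080 × 1.0099 ≈ 1.24332.
Nominal growth factor: 1.63600. Real growth factor = 1.63600 / 1.24332 ≈ 1.31583.
Annualized: 1.31583^(1/7) − 1 ≈ 0.03999.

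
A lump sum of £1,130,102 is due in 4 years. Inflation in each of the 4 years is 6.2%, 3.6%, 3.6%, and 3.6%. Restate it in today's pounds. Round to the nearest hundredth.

Price-level factor over 4 years: 1.062 × 1.036 × 1.036 × 1.036 ≈ 1.1808746047.
Purchasing power today: £1,130,102 divided by that factor.

£957,004.24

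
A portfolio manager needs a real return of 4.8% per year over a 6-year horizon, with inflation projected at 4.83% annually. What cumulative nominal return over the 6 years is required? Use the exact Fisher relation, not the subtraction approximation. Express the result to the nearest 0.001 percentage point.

Required annual nominal rate: (1+4.8%)(1+4.83%) − 1 = 9.86184%.
Cumulative over 6 years: (1 + 0.0986184)^6 − 1 ≈ 0.75825.

75.825%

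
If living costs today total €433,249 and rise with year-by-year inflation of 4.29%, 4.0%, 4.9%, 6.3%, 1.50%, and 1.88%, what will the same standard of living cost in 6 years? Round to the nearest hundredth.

Cumulative price-level factor: 1.0429 × 1.040 × 1.049 × 1.063 × 1.0150 × 1.0188 ≈ 1.2506613766.
The nominal amount required is €433,249 scaled up by that factor.

€541,847.79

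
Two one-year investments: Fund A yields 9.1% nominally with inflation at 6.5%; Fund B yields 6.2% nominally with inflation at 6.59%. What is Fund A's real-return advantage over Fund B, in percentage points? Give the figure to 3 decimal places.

2.807

Fund A real return: 1.091/1.065 − 1 = 2.4413%.
Fund B real return: 1.062/1.0659 − 1 = -0.3659%.
Difference: 2.4413 − (-0.3659) = 2.8072 pp.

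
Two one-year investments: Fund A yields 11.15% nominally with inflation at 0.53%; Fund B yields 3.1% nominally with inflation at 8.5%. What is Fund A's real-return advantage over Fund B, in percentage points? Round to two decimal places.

15.54

Fund A real return: 1.1115/1.0053 − 1 = 10.564%.
Fund B real return: 1.031/1.085 − 1 = -4.977%.
Difference: 10.564 − (-4.977) = 15.541 pp.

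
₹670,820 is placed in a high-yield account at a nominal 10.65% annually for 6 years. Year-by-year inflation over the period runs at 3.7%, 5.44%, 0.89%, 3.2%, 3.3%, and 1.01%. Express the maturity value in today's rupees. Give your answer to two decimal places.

₹1,036,424.92

Nominal value at maturity: ₹670,820 × (1 + 10.65%)^6 ≈ ₹1,231,160.04.
Price-level factor over 6 years: 1.037 × 1.0544 × 1.0089 × 1.032 × 1.033 × 1.0101 ≈ 1.1878912015.
Dividing the nominal maturity value by the price-level factor gives the value in today's money.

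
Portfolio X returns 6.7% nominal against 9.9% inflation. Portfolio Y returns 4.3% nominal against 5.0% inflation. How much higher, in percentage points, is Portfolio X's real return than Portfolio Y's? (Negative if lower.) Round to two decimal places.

-2.25

Portfolio X real return: 1.067/1.099 − 1 = -2.912%.
Portfolio Y real return: 1.043/1.050 − 1 = -0.667%.
Difference: -2.912 − (-0.667) = -2.245 pp.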